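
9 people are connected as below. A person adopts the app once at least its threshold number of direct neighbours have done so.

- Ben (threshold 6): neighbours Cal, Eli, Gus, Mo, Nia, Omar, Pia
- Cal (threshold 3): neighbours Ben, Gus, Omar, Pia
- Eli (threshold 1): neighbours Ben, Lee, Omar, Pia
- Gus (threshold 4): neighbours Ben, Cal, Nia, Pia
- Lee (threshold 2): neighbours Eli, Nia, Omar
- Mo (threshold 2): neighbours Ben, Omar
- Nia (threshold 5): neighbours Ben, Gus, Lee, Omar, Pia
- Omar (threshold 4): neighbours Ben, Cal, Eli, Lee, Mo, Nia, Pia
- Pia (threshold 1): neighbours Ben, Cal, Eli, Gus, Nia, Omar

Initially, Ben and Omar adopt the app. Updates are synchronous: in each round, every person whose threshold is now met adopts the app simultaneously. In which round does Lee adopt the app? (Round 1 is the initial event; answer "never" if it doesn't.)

Round 1 — Ben, Omar adopt the app (initial).
Round 2 — checking thresholds:
  Cal: 2 of 4 neighbours < 3, not yet.
  Eli: 2 of 4 neighbours ≥ 1, adopts the app.
  Gus: 1 of 4 neighbours < 4, not yet.
  Lee: 1 of 3 neighbours < 2, not yet.
  Mo: 2 of 2 neighbours ≥ 2, adopts the app.
  Nia: 2 of 5 neighbours < 5, not yet.
  Pia: 2 of 6 neighbours ≥ 1, adopts the app.
Round 3 — checking thresholds:
  Cal: 3 of 4 neighbours ≥ 3, adopts the app.
  Gus: 2 of 4 neighbours < 4, not yet.
  Lee: 2 of 3 neighbours ≥ 2, adopts the app.
  Nia: 3 of 5 neighbours < 5, not yet.
Round 4 — no new adoptions; cascade stops.

3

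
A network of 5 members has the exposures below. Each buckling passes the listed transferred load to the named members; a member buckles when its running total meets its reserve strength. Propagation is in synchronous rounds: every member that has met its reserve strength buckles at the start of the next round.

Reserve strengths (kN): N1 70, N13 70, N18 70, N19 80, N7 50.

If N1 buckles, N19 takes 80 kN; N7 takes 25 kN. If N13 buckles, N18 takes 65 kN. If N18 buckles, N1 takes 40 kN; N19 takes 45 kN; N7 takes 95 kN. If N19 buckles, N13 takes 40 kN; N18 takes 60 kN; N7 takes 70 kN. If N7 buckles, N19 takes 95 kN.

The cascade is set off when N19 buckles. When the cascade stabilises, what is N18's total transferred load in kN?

60

Round 1 — N19 buckles (initial).
  N13: +40 → 40 < 70
  N18: +60 → 60 < 70
  N7: +70 → 70 ≥ 50
Round 2 — N7 buckles.
No further bucklings.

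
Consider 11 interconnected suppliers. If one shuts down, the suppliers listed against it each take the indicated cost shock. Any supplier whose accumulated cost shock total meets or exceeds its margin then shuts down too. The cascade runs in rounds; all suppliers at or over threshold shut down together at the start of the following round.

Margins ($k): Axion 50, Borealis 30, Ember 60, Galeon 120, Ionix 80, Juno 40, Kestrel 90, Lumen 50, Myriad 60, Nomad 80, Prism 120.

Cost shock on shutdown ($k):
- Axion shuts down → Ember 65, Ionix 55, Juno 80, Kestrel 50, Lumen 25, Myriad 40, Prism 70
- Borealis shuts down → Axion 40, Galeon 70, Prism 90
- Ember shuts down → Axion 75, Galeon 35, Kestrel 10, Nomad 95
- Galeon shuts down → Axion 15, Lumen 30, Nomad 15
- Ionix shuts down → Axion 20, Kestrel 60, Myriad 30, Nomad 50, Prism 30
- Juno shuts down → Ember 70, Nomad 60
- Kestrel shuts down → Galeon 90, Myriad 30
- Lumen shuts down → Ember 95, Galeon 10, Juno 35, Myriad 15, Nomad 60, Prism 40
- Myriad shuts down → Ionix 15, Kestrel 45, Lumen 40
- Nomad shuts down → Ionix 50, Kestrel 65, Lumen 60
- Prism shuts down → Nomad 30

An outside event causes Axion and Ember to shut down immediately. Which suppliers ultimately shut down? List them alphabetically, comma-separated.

Axion, Ember, Galeon, Ionix, Juno, Kestrel, Lumen, Myriad, Nomad, Prism

Round 1 — Axion, Ember shut down (initial).
  Galeon: +35 → 35 < 120
  Ionix: +55 → 55 < 80
  Juno: +80 → 80 ≥ 40
  Kestrel: +50+10 → 60 < 90
  Lumen: +25 → 25 < 50
  Myriad: +40 → 40 < 60
  Nomad: +95 → 95 ≥ 80
  Prism: +70 → 70 < 120
Round 2 — Juno, Nomad shut down.
  Ionix: +50 → 105 ≥ 80
  Kestrel: +65 → 125 ≥ 90
  Lumen: +60 → 85 ≥ 50
Round 3 — Ionix, Kestrel, Lumen shut down.
  Galeon: +90+10 → 135 ≥ 120
  Myriad: +30+30+15 → 115 ≥ 60
  Prism: +30+40 → 140 ≥ 120
Round 4 — Galeon, Myriad, Prism shut down.
No further shutdowns.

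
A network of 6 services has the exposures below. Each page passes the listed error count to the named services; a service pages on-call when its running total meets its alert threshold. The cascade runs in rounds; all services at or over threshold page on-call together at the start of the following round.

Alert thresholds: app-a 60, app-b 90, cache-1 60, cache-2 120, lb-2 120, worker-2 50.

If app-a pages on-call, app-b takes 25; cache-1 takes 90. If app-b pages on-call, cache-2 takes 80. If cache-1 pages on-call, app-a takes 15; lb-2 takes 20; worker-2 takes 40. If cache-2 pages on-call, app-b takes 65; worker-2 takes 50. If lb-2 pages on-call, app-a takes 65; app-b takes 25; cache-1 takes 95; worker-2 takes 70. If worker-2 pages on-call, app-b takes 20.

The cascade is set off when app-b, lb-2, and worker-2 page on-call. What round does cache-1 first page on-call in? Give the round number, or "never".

2

Round 1 — app-b, lb-2, worker-2 page on-call (initial).
  app-a: +65 → 65 ≥ 60
  cache-1: +95 → 95 ≥ 60
  cache-2: +80 → 80 < 120
Round 2 — app-a, cache-1 page on-call.
No further pages.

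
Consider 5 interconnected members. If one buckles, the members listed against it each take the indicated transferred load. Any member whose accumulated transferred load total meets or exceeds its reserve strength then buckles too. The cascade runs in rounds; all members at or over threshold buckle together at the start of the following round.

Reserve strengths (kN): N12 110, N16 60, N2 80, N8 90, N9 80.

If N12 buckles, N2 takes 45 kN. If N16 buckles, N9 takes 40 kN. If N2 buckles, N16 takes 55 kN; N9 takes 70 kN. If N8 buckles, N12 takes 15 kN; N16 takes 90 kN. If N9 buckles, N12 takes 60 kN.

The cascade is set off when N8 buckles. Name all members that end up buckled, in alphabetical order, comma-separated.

N16, N8

Round 1 — N8 buckles (initial).
  N12: +15 → 15 < 110
  N16: +90 → 90 ≥ 60
Round 2 — N16 buckles.
  N9: +40 → 40 < 80
No further bucklings.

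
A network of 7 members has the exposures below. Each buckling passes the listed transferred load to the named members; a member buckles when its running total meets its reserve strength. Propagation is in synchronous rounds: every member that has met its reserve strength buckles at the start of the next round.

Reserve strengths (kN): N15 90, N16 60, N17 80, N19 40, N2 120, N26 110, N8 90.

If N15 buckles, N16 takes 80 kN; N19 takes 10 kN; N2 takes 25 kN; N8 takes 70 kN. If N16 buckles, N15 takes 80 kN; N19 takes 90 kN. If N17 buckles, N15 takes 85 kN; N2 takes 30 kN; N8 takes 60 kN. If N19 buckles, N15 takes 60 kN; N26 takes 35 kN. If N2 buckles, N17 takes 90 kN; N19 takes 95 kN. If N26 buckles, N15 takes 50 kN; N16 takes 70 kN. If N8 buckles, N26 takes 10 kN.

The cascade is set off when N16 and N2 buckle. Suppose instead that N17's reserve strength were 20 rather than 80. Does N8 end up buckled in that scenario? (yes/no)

yes

With N17's reserve strength at 20:
Round 1 — N16, N2 buckle (initial).
  N15: +80 → 80 < 90
  N17: +90 → 90 ≥ 20
  N19: +90+95 → 185 ≥ 40
Round 2 — N17, N19 buckle.
  N15: +85+60 → 225 ≥ 90
  N26: +35 → 35 < 110
  N8: +60 → 60 < 90
Round 3 — N15 buckles.
  N8: +70 → 130 ≥ 90
Round 4 — N8 buckles.
  N26: +10 → 45 < 110
No further bucklings.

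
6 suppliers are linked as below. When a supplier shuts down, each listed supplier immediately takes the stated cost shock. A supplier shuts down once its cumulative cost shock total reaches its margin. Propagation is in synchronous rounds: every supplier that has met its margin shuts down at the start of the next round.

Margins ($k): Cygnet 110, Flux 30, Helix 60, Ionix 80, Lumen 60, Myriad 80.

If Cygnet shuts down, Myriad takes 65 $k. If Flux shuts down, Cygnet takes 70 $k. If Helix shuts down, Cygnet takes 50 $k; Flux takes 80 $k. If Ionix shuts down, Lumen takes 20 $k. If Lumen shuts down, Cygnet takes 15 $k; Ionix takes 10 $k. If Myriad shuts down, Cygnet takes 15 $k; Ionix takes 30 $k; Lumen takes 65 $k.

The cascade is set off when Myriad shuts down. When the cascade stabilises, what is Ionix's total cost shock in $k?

Round 1 — Myriad shuts down (initial).
  Cygnet: +15 → 15 < 110
  Ionix: +30 → 30 < 80
  Lumen: +65 → 65 ≥ 60
Round 2 — Lumen shuts down.
  Cygnet: +15 → 30 < 110
  Ionix: +10 → 40 < 80
No further shutdowns.

40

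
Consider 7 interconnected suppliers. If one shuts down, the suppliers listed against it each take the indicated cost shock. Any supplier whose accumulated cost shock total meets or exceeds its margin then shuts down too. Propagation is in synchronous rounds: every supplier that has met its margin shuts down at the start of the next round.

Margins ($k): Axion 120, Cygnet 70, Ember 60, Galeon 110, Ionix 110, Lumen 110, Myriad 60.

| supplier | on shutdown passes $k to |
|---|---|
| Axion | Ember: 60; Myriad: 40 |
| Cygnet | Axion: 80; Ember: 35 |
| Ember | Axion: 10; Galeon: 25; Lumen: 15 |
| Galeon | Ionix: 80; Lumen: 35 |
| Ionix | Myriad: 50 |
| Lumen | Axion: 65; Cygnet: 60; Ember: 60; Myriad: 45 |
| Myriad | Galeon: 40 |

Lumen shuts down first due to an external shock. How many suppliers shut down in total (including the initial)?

2

Round 1 — Lumen shuts down (initial).
  Axion: +65 → 65 < 120
  Cygnet: +60 → 60 < 70
  Ember: +60 → 60 ≥ 60
  Myriad: +45 → 45 < 60
Round 2 — Ember shuts down.
  Axion: +10 → 75 < 120
  Galeon: +25 → 25 < 110
No further shutdowns.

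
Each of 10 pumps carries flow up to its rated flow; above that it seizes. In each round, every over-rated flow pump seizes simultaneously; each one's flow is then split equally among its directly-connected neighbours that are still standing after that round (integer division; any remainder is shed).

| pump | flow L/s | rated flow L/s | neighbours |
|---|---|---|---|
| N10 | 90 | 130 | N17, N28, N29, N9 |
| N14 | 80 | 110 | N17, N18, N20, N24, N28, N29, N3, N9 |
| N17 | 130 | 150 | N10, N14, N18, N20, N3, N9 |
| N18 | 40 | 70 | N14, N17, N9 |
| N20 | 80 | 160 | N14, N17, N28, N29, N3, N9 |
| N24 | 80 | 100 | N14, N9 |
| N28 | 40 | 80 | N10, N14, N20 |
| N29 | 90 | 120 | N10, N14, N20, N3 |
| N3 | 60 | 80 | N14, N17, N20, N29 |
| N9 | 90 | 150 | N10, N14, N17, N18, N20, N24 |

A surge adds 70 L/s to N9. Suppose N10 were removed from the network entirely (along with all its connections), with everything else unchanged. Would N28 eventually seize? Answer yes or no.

yes

With N10 removed:
Round 1 — N9 at 160 > 150. N9 seizes.
  N9 sheds 160 L/s to N14, N17, N18, N20, N24: 32 each.
    N14: 80+32 = 112 > 110
    N17: 130+32 = 162 > 150
    N18: 40+32 = 72 > 70
    N20: 80+32 = 112 ≤ 160
    N24: 80+32 = 112 > 100
Round 2 — N14, N17, N18, N24 seize.
  N14 sheds 112 L/s to N20, N28, N29, N3: 28 each.
    N20: 112+28 = 140 ≤ 160
    N28: 40+28 = 68 ≤ 80
    N29: 90+28 = 118 ≤ 120
    N3: 60+28 = 88 > 80
  N17 sheds 162 L/s to N20, N3: 81 each.
    N20: 140+81 = 221 > 160
    N3: 88+81 = 169 > 80
  N18 sheds 72 L/s: no online neighbours, lost.
  N24 sheds 112 L/s: no online neighbours, lost.
Round 3 — N20, N3 seize.
  N20 sheds 221 L/s to N28, N29: 110 each (1 lost).
    N28: 68+110 = 178 > 80
    N29: 118+110 = 228 > 120
  N3 sheds 169 L/s to N29: 169 each.
    N29: 228+169 = 397 > 120
Round 4 — N28, N29 seize.
  N28 sheds 178 L/s: no online neighbours, lost.
  N29 sheds 397 L/s: no online neighbours, lost.
No further seizures.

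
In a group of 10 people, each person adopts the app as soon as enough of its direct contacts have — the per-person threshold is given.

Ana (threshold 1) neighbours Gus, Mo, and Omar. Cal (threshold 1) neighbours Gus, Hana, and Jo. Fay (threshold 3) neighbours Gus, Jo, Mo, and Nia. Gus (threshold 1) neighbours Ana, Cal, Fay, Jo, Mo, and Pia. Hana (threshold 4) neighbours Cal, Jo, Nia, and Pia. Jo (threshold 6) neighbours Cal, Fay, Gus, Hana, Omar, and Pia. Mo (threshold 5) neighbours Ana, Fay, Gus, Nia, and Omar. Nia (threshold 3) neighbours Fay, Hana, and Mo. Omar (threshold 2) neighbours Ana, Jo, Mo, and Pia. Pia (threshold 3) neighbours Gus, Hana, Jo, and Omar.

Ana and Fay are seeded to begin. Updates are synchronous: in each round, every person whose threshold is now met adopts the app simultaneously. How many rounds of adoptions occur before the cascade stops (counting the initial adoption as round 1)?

Round 1 — Ana, Fay adopt the app (initial).
Round 2 — checking thresholds:
  Gus: 2 of 6 neighbours ≥ 1, adopts the app.
  Jo: 1 of 6 neighbours < 6, holds.
  Mo: 2 of 5 neighbours < 5, holds.
  Nia: 1 of 3 neighbours < 3, holds.
  Omar: 1 of 4 neighbours < 2, holds.
Round 3 — checking thresholds:
  Cal: 1 of 3 neighbours ≥ 1, adopts the app.
  Jo: 2 of 6 neighbours < 6, holds.
  Mo: 3 of 5 neighbours < 5, holds.
  Nia: 1 of 3 neighbours < 3, holds.
  Omar: 1 of 4 neighbours < 2, holds.
  Pia: 1 of 4 neighbours < 3, holds.
Round 4 — no new adoptions; cascade stops.

3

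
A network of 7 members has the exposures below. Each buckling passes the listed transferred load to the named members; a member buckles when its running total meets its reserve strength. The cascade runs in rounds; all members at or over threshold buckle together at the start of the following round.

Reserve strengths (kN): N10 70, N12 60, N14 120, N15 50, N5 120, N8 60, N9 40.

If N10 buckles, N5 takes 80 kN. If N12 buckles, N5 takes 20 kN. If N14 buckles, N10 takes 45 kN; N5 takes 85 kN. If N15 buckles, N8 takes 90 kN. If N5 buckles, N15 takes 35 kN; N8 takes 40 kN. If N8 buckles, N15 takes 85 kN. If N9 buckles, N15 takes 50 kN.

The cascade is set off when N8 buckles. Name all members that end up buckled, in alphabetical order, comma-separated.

N15, N8

Round 1 — N8 buckles (initial).
  N15: +85 → 85 ≥ 50
Round 2 — N15 buckles.
No further bucklings.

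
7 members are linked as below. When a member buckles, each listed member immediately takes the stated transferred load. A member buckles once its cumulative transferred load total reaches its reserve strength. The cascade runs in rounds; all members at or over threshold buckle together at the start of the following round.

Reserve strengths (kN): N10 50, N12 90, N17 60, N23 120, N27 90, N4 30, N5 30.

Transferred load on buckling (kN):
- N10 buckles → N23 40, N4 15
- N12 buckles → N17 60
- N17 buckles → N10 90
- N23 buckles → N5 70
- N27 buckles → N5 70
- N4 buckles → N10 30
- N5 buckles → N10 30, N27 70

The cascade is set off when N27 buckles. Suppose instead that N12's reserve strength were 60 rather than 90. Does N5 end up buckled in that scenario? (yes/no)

With N12's reserve strength at 60:
Round 1 — N27 buckles (initial).
  N5: +70 → 70 ≥ 30
Round 2 — N5 buckles.
  N10: +30 → 30 < 50
No further bucklings.

yes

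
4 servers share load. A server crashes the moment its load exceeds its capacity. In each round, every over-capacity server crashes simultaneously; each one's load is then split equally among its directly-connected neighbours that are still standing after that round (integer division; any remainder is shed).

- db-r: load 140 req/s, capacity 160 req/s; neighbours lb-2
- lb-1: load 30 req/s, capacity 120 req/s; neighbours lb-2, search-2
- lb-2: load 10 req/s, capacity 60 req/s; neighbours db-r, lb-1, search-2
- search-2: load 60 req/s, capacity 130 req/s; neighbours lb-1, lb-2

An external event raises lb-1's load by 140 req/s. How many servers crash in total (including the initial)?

Round 1 — lb-1 at 170 > 120. lb-1 crashes.
  lb-1 sheds 170 req/s to lb-2, search-2: 85 each.
    lb-2: 10+85 = 95 > 60
    search-2: 60+85 = 145 > 130
Round 2 — lb-2, search-2 crash.
  lb-2 sheds 95 req/s to db-r: 95 each.
    db-r: 140+95 = 235 > 160
  search-2 sheds 145 req/s: no online neighbours, lost.
Round 3 — db-r crashes.
  db-r sheds 235 req/s: no online neighbours, lost.
No further crashes.

4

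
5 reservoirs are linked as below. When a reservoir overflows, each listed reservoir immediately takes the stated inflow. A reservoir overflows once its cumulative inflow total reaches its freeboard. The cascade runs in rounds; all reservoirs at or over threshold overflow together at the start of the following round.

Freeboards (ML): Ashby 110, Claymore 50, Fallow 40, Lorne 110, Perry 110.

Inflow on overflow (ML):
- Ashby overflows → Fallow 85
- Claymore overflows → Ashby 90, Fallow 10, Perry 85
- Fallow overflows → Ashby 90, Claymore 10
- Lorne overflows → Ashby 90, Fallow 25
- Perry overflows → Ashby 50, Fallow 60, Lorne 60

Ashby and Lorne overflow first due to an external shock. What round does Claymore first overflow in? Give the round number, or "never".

never

Round 1 — Ashby, Lorne overflow (initial).
  Fallow: +85+25 → 110 ≥ 40
Round 2 — Fallow overflows.
  Claymore: +10 → 10 < 50
No further overflows.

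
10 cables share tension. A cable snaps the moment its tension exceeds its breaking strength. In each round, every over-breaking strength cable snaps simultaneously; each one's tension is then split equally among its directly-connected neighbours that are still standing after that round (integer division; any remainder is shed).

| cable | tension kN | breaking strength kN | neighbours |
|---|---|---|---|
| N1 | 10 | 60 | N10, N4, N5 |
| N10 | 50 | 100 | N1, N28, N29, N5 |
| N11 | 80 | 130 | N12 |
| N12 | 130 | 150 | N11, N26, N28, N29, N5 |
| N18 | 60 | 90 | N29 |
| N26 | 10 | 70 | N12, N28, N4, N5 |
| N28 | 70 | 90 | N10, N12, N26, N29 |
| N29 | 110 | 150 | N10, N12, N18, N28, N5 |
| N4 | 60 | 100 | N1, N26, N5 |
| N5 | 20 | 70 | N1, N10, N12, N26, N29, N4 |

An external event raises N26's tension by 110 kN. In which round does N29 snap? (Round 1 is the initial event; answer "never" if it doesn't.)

Round 1 — N26 at 120 > 70. N26 snaps.
  N26 sheds 120 kN to N12, N28, N4, N5: 30 each.
    N12: 130+30 = 160 > 150
    N28: 70+30 = 100 > 90
    N4: 60+30 = 90 ≤ 100
    N5: 20+30 = 50 ≤ 70
Round 2 — N12, N28 snap.
  N12 sheds 160 kN to N11, N29, N5: 53 each (1 lost).
    N11: 80+53 = 133 > 130
    N29: 110+53 = 163 > 150
    N5: 50+53 = 103 > 70
  N28 sheds 100 kN to N10, N29: 50 each.
    N10: 50+50 = 100 ≤ 100
    N29: 163+50 = 213 > 150
Round 3 — N11, N29, N5 snap.
  N11 sheds 133 kN: no online neighbours, lost.
  N29 sheds 213 kN to N10, N18: 106 each (1 lost).
    N10: 100+106 = 206 > 100
    N18: 60+106 = 166 > 90
  N5 sheds 103 kN to N1, N10, N4: 34 each (1 lost).
    N1: 10+34 = 44 ≤ 60
    N10: 206+34 = 240 > 100
    N4: 90+34 = 124 > 100
Round 4 — N10, N18, N4 snap.
  N10 sheds 240 kN to N1: 240 each.
    N1: 44+240 = 284 > 60
  N18 sheds 166 kN: no online neighbours, lost.
  N4 sheds 124 kN to N1: 124 each.
    N1: 284+124 = 408 > 60
Round 5 — N1 snaps.
  N1 sheds 408 kN: no online neighbours, lost.
No further breaks.

3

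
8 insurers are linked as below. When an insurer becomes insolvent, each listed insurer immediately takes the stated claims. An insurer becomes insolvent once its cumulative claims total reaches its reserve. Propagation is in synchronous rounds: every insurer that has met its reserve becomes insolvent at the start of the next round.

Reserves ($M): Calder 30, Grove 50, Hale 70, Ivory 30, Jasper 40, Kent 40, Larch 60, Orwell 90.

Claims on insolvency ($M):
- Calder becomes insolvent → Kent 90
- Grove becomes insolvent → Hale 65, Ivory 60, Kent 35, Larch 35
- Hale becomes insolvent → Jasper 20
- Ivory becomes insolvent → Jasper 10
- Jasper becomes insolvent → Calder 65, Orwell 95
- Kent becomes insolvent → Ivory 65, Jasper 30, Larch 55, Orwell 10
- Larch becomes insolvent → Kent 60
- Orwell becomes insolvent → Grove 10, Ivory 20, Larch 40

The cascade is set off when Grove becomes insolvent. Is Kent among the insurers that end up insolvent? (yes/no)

Round 1 — Grove becomes insolvent (initial).
  Hale: +65 → 65 < 70
  Ivory: +60 → 60 ≥ 30
  Kent: +35 → 35 < 40
  Larch: +35 → 35 < 60
Round 2 — Ivory becomes insolvent.
  Jasper: +10 → 10 < 40
No further insolvencies.

no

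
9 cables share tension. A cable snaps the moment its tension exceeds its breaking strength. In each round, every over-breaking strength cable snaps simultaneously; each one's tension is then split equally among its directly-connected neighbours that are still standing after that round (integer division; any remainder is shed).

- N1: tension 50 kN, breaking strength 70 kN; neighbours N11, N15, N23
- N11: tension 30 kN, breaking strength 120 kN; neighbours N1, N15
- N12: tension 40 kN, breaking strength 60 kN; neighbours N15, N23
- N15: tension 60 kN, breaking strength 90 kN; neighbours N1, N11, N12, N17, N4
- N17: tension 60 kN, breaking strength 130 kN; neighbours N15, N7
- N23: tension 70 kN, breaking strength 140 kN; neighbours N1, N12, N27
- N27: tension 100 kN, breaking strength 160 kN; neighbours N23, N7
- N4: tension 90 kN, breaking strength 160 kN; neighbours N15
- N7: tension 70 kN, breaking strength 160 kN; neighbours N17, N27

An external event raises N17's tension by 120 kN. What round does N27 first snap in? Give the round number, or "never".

Round 1 — N17 at 180 > 130. N17 snaps.
  N17 sheds 180 kN to N15, N7: 90 each.
    N15: 60+90 = 150 > 90
    N7: 70+90 = 160 ≤ 160
Round 2 — N15 snaps.
  N15 sheds 150 kN to N1, N11, N12, N4: 37 each (2 lost).
    N1: 50+37 = 87 > 70
    N11: 30+37 = 67 ≤ 120
    N12: 40+37 = 77 > 60
    N4: 90+37 = 127 ≤ 160
Round 3 — N1, N12 snap.
  N1 sheds 87 kN to N11, N23: 43 each (1 lost).
    N11: 67+43 = 110 ≤ 120
    N23: 70+43 = 113 ≤ 140
  N12 sheds 77 kN to N23: 77 each.
    N23: 113+77 = 190 > 140
Round 4 — N23 snaps.
  N23 sheds 190 kN to N27: 190 each.
    N27: 100+190 = 290 > 160
Round 5 — N27 snaps.
  N27 sheds 290 kN to N7: 290 each.
    N7: 160+290 = 450 > 160
Round 6 — N7 snaps.
  N7 sheds 450 kN: no online neighbours, lost.
No further breaks.

5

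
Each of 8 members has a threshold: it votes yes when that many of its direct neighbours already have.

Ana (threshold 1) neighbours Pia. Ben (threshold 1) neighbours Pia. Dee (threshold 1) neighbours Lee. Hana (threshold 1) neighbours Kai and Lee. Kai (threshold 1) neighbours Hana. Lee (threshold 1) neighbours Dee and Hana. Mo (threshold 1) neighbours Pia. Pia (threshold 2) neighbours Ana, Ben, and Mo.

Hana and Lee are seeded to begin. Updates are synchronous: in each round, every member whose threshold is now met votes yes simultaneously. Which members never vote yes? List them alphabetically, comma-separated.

Ana, Ben, Mo, Pia

Round 1 — Hana, Lee vote yes (initial).
Round 2 — checking thresholds:
  Dee: 1 of 1 neighbours ≥ 1, votes yes.
  Kai: 1 of 1 neighbours ≥ 1, votes yes.
Round 3 — no new yes votes; cascade stops.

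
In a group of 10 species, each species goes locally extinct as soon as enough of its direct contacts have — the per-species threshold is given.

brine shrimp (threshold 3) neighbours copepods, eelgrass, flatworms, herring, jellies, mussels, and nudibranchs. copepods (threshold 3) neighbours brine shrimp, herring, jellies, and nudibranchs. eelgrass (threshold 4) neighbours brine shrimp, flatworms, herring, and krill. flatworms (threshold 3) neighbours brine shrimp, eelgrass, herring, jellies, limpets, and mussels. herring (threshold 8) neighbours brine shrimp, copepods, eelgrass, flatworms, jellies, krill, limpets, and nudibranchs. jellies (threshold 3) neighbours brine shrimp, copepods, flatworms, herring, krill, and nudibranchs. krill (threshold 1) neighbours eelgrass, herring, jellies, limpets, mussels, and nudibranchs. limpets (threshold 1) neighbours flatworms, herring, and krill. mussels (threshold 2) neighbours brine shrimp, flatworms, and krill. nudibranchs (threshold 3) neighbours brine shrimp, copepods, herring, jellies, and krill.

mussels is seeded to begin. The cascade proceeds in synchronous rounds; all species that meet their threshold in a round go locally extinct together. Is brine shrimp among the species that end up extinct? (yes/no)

no

Round 1 — mussels goes locally extinct (initial).
Round 2 — checking thresholds:
  brine shrimp: 1 of 7 neighbours < 3, below threshold.
  flatworms: 1 of 6 neighbours < 3, below threshold.
  krill: 1 of 6 neighbours ≥ 1, goes locally extinct.
Round 3 — checking thresholds:
  brine shrimp: 1 of 7 neighbours < 3, below threshold.
  eelgrass: 1 of 4 neighbours < 4, below threshold.
  flatworms: 1 of 6 neighbours < 3, below threshold.
  herring: 1 of 8 neighbours < 8, below threshold.
  jellies: 1 of 6 neighbours < 3, below threshold.
  limpets: 1 of 3 neighbours ≥ 1, goes locally extinct.
  nudibranchs: 1 of 5 neighbours < 3, below threshold.
Round 4 — no new extinctions; cascade stops.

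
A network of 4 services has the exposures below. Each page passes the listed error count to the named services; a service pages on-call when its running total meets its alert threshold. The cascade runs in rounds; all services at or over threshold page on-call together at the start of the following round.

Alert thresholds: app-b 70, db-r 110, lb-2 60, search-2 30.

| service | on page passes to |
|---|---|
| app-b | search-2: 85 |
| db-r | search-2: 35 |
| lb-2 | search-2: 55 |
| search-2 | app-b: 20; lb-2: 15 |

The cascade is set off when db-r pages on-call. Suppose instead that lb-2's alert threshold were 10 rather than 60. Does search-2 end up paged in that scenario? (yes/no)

yes

With lb-2's alert threshold at 10:
Round 1 — db-r pages on-call (initial).
  search-2: +35 → 35 ≥ 30
Round 2 — search-2 pages on-call.
  app-b: +20 → 20 < 70
  lb-2: +15 → 15 ≥ 10
Round 3 — lb-2 pages on-call.
No further pages.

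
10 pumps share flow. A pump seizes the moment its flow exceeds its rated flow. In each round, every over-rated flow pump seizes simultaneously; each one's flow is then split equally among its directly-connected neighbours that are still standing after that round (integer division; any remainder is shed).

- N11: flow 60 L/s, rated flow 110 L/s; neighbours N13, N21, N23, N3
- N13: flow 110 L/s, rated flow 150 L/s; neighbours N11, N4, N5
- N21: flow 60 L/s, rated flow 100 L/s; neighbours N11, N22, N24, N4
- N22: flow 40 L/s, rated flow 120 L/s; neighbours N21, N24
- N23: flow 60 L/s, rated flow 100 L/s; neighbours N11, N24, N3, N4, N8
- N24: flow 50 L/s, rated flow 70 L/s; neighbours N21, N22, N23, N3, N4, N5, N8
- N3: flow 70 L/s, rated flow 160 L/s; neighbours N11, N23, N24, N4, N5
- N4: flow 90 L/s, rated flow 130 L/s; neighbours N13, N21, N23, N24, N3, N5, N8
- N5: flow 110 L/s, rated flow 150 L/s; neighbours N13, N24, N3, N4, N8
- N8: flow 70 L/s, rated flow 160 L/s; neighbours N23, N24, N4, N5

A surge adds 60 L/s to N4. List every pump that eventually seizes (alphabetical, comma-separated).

Round 1 — N4 at 150 > 130. N4 seizes.
  N4 sheds 150 L/s to N13, N21, N23, N24, N3, N5, N8: 21 each (3 lost).
    N13: 110+21 = 131 ≤ 150
    N21: 60+21 = 81 ≤ 100
    N23: 60+21 = 81 ≤ 100
    N24: 50+21 = 71 > 70
    N3: 70+21 = 91 ≤ 160
    N5: 110+21 = 131 ≤ 150
    N8: 70+21 = 91 ≤ 160
Round 2 — N24 seizes.
  N24 sheds 71 L/s to N21, N22, N23, N3, N5, N8: 11 each (5 lost).
    N21: 81+11 = 92 ≤ 100
    N22: 40+11 = 51 ≤ 120
    N23: 81+11 = 92 ≤ 100
    N3: 91+11 = 102 ≤ 160
    N5: 131+11 = 142 ≤ 150
    N8: 91+11 = 102 ≤ 160
No further seizures.

N24, N4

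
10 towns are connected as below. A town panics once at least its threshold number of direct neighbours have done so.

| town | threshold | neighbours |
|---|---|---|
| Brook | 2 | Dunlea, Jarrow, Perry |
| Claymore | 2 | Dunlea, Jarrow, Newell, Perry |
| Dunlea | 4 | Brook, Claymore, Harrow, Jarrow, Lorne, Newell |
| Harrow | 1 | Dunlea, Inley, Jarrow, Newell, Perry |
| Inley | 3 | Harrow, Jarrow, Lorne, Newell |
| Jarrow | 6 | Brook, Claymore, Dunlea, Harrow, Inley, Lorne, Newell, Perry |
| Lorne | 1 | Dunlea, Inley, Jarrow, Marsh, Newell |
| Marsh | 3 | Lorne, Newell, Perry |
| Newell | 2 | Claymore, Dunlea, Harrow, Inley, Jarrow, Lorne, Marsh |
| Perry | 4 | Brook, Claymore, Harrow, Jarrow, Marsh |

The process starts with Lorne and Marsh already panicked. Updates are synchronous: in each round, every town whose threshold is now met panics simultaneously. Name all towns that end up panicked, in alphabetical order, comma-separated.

Harrow, Inley, Lorne, Marsh, Newell

Round 1 — Lorne, Marsh panic (initial).
Round 2 — checking thresholds:
  Dunlea: 1 of 6 neighbours < 4, holds.
  Inley: 1 of 4 neighbours < 3, holds.
  Jarrow: 1 of 8 neighbours < 6, holds.
  Newell: 2 of 7 neighbours ≥ 2, panics.
  Perry: 1 of 5 neighbours < 4, holds.
Round 3 — checking thresholds:
  Claymore: 1 of 4 neighbours < 2, holds.
  Dunlea: 2 of 6 neighbours < 4, holds.
  Harrow: 1 of 5 neighbours ≥ 1, panics.
  Inley: 2 of 4 neighbours < 3, holds.
  Jarrow: 2 of 8 neighbours < 6, holds.
  Perry: 1 of 5 neighbours < 4, holds.
Round 4 — checking thresholds:
  Claymore: 1 of 4 neighbours < 2, holds.
  Dunlea: 3 of 6 neighbours < 4, holds.
  Inley: 3 of 4 neighbours ≥ 3, panics.
  Jarrow: 3 of 8 neighbours < 6, holds.
  Perry: 2 of 5 neighbours < 4, holds.
Round 5 — no new panics; cascade stops.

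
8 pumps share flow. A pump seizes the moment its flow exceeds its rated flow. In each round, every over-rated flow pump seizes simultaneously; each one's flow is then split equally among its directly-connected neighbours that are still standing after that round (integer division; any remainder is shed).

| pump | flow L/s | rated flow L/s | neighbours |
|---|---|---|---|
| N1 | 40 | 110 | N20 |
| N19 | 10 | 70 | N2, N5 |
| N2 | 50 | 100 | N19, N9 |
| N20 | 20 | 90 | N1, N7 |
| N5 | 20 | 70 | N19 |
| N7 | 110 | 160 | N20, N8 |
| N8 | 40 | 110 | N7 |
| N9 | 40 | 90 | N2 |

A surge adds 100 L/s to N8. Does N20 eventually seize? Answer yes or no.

Round 1 — N8 at 140 > 110. N8 seizes.
  N8 sheds 140 L/s to N7: 140 each.
    N7: 110+140 = 250 > 160
Round 2 — N7 seizes.
  N7 sheds 250 L/s to N20: 250 each.
    N20: 20+250 = 270 > 90
Round 3 — N20 seizes.
  N20 sheds 270 L/s to N1: 270 each.
    N1: 40+270 = 310 > 110
Round 4 — N1 seizes.
  N1 sheds 310 L/s: no online neighbours, lost.
No further seizures.

yes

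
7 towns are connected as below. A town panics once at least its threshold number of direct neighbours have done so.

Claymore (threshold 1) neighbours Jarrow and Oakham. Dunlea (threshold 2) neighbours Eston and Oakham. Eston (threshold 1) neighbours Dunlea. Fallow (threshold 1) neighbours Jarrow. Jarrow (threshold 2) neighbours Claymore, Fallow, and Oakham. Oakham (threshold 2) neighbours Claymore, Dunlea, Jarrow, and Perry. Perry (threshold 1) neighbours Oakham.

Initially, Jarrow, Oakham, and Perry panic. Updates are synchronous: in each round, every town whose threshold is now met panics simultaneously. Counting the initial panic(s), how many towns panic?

Round 1 — Jarrow, Oakham, Perry panic (initial).
Round 2 — checking thresholds:
  Claymore: 2 of 2 neighbours ≥ 1, panics.
  Dunlea: 1 of 2 neighbours < 2, below threshold.
  Fallow: 1 of 1 neighbours ≥ 1, panics.
Round 3 — no new panics; cascade stops.

5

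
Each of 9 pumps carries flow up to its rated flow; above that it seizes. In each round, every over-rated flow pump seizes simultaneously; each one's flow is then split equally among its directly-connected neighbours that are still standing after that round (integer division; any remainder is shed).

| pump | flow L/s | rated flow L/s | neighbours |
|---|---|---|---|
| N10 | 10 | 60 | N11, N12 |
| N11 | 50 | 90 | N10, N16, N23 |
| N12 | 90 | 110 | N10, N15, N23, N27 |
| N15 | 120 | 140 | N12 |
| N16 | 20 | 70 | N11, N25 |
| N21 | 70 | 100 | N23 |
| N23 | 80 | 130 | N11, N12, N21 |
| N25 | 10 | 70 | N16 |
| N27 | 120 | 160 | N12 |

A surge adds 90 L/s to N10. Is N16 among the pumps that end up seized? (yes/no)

Round 1 — N10 at 100 > 60. N10 seizes.
  N10 sheds 100 L/s to N11, N12: 50 each.
    N11: 50+50 = 100 > 90
    N12: 90+50 = 140 > 110
Round 2 — N11, N12 seize.
  N11 sheds 100 L/s to N16, N23: 50 each.
    N16: 20+50 = 70 ≤ 70
    N23: 80+50 = 130 ≤ 130
  N12 sheds 140 L/s to N15, N23, N27: 46 each (2 lost).
    N15: 120+46 = 166 > 140
    N23: 130+46 = 176 > 130
    N27: 120+46 = 166 > 160
Round 3 — N15, N23, N27 seize.
  N15 sheds 166 L/s: no online neighbours, lost.
  N23 sheds 176 L/s to N21: 176 each.
    N21: 70+176 = 246 > 100
  N27 sheds 166 L/s: no online neighbours, lost.
Round 4 — N21 seizes.
  N21 sheds 246 L/s: no online neighbours, lost.
No further seizures.

no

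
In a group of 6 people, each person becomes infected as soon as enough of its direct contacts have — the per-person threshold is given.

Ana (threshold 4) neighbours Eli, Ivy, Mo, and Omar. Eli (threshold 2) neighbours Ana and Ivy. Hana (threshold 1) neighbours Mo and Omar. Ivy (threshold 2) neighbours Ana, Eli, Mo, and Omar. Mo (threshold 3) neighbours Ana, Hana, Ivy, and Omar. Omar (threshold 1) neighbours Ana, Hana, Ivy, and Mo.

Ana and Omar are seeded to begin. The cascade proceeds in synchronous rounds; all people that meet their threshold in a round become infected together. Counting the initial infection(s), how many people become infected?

Round 1 — Ana, Omar become infected (initial).
Round 2 — checking thresholds:
  Eli: 1 of 2 neighbours < 2, not yet.
  Hana: 1 of 2 neighbours ≥ 1, becomes infected.
  Ivy: 2 of 4 neighbours ≥ 2, becomes infected.
  Mo: 2 of 4 neighbours < 3, not yet.
Round 3 — checking thresholds:
  Eli: 2 of 2 neighbours ≥ 2, becomes infected.
  Mo: 4 of 4 neighbours ≥ 3, becomes infected.
Round 4 — no new infections; cascade stops.

6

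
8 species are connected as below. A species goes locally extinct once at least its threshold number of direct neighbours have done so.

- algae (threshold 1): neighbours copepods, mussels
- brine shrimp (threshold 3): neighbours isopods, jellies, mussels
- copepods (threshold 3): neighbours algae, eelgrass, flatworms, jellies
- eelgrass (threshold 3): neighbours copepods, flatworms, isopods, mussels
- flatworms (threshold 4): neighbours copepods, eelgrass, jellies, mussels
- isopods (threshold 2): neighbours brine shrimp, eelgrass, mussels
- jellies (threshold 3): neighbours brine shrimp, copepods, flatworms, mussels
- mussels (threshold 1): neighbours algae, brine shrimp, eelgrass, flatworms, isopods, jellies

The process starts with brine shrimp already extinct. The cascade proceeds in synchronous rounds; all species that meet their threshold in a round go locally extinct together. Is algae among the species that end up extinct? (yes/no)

Round 1 — brine shrimp goes locally extinct (initial).
Round 2 — checking thresholds:
  isopods: 1 of 3 neighbours < 2, not yet.
  jellies: 1 of 4 neighbours < 3, not yet.
  mussels: 1 of 6 neighbours ≥ 1, goes locally extinct.
Round 3 — checking thresholds:
  algae: 1 of 2 neighbours ≥ 1, goes locally extinct.
  eelgrass: 1 of 4 neighbours < 3, not yet.
  flatworms: 1 of 4 neighbours < 4, not yet.
  isopods: 2 of 3 neighbours ≥ 2, goes locally extinct.
  jellies: 2 of 4 neighbours < 3, not yet.
Round 4 — no new extinctions; cascade stops.

yes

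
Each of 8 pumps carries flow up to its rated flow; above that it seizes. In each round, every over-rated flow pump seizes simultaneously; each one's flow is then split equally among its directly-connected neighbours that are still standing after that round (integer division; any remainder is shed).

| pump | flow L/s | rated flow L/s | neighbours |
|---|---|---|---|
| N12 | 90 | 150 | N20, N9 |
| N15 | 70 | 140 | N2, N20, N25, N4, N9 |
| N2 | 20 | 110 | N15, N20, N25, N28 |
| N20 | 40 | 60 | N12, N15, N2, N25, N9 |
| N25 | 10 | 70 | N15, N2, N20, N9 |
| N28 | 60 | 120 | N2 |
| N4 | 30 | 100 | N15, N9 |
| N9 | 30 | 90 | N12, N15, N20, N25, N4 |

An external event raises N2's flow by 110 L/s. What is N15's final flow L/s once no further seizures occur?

120

Round 1 — N2 at 130 > 110. N2 seizes.
  N2 sheds 130 L/s to N15, N20, N25, N28: 32 each (2 lost).
    N15: 70+32 = 102 ≤ 140
    N20: 40+32 = 72 > 60
    N25: 10+32 = 42 ≤ 70
    N28: 60+32 = 92 ≤ 120
Round 2 — N20 seizes.
  N20 sheds 72 L/s to N12, N15, N25, N9: 18 each.
    N12: 90+18 = 108 ≤ 150
    N15: 102+18 = 120 ≤ 140
    N25: 42+18 = 60 ≤ 70
    N9: 30+18 = 48 ≤ 90
No further seizures.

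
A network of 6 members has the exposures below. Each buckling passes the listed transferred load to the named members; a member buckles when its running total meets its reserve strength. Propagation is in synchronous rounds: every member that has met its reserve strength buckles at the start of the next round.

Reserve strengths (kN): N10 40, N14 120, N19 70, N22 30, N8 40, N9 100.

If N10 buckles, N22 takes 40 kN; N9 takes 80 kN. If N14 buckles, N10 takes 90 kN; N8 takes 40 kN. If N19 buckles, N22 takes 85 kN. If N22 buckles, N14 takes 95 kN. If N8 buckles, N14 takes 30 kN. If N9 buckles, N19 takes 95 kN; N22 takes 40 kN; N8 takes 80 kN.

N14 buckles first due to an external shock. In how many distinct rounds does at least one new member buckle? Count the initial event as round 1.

3

Round 1 — N14 buckles (initial).
  N10: +90 → 90 ≥ 40
  N8: +40 → 40 ≥ 40
Round 2 — N10, N8 buckle.
  N22: +40 → 40 ≥ 30
  N9: +80 → 80 < 100
Round 3 — N22 buckles.
No further bucklings.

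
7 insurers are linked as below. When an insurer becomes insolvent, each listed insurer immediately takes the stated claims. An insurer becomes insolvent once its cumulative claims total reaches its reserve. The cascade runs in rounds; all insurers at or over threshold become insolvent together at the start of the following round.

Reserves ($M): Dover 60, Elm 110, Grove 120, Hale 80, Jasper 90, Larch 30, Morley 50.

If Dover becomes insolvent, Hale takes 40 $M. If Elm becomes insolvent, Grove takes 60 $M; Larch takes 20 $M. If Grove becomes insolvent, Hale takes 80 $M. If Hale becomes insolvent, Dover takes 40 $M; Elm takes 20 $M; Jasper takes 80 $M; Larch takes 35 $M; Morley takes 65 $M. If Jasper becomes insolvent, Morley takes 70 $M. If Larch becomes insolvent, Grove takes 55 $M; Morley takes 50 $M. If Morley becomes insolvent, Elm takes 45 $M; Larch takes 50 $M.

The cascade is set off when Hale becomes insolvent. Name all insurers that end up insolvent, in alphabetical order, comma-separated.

Round 1 — Hale becomes insolvent (initial).
  Dover: +40 → 40 < 60
  Elm: +20 → 20 < 110
  Jasper: +80 → 80 < 90
  Larch: +35 → 35 ≥ 30
  Morley: +65 → 65 ≥ 50
Round 2 — Larch, Morley become insolvent.
  Elm: +45 → 65 < 110
  Grove: +55 → 55 < 120
No further insolvencies.

Hale, Larch, Morley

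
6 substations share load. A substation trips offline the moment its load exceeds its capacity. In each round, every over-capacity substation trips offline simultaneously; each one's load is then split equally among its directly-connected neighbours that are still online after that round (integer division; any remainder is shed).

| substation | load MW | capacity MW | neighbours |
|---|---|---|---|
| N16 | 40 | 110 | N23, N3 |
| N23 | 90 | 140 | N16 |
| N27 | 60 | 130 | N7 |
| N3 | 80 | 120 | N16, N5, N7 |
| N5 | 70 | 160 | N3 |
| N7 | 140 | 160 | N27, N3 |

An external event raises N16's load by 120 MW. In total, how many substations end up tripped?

Round 1 — N16 at 160 > 110. N16 trips offline.
  N16 sheds 160 MW to N23, N3: 80 each.
    N23: 90+80 = 170 > 140
    N3: 80+80 = 160 > 120
Round 2 — N23, N3 trip offline.
  N23 sheds 170 MW: no online neighbours, lost.
  N3 sheds 160 MW to N5, N7: 80 each.
    N5: 70+80 = 150 ≤ 160
    N7: 140+80 = 220 > 160
Round 3 — N7 trips offline.
  N7 sheds 220 MW to N27: 220 each.
    N27: 60+220 = 280 > 130
Round 4 — N27 trips offline.
  N27 sheds 280 MW: no online neighbours, lost.
No further trips.

5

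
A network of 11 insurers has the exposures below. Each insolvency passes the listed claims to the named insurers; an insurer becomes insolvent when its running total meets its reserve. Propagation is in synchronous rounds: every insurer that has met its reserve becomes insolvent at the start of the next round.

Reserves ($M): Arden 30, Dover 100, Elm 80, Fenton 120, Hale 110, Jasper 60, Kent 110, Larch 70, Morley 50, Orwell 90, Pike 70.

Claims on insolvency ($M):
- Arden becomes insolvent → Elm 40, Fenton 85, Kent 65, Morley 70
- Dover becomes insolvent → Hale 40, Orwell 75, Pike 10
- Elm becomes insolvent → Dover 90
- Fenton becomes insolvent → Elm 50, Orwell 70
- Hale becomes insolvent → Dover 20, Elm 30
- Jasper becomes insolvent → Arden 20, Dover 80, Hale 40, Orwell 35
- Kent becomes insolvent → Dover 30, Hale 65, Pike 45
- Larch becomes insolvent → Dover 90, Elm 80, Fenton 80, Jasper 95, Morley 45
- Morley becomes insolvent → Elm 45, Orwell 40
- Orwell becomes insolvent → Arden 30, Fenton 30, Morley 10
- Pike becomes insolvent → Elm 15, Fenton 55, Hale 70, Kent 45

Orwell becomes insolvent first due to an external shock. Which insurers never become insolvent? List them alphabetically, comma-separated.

Round 1 — Orwell becomes insolvent (initial).
  Arden: +30 → 30 ≥ 30
  Fenton: +30 → 30 < 120
  Morley: +10 → 10 < 50
Round 2 — Arden becomes insolvent.
  Elm: +40 → 40 < 80
  Fenton: +85 → 115 < 120
  Kent: +65 → 65 < 110
  Morley: +70 → 80 ≥ 50
Round 3 — Morley becomes insolvent.
  Elm: +45 → 85 ≥ 80
Round 4 — Elm becomes insolvent.
  Dover: +90 → 90 < 100
No further insolvencies.

Dover, Fenton, Hale, Jasper, Kent, Larch, Pike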